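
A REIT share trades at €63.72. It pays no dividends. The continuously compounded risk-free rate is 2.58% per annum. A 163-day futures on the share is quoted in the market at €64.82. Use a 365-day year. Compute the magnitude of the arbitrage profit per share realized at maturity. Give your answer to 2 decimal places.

Fair futures: F* = S·e^(carry·T), with carry = r = 0.0258
F* = 63.72 · e^(0.0258 × 163/365) = 63.72 · e^0.011522 = 63.72 × 1.011589 = €64.4585
Market €64.82 > fair €64.4585: forward overpriced → cash-and-carry (buy spot, short the forward).
At maturity, profit = |F_mkt − F*| = |64.82 − 64.4585| = €0.36 per share

€0.36 per share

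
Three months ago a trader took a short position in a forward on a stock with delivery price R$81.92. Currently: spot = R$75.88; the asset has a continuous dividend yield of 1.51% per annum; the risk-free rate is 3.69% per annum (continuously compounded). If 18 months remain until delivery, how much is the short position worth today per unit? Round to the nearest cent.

R$3.33

Current fair forward for the remaining 18 months: F = S·e^((r − q)·T), (r − q) = 0.0369 − 0.0151 = 0.0218
F = 75.88 · e^(0.0218 × 18/12) = 75.88 × 1.033241 = 78.4023
Value of long forward = (F − K)·e^(−rT) = (78.4023 − 81.92) · e^(−0.0369·18/12)
= -3.5177 × 0.946154 = -3.33
Short position value = −(long value) = R$3.33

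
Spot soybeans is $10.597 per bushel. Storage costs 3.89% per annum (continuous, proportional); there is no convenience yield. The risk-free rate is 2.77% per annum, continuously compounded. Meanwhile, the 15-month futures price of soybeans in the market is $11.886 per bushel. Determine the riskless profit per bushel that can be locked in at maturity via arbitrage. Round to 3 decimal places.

Fair futures: F* = S·e^(carry·T), with carry = (r + u) = 0.0277 + 0.0389 = 0.0666
F* = 10.597 · e^(0.0666 × 15/12) = 10.597 · e^0.083250 = 10.597 × 1.086813 = $11.5170
Market $11.886 > fair $11.5170: forward overpriced → cash-and-carry (buy spot, short the forward).
At maturity, profit = |F_mkt − F*| = |11.886 − 11.5170| = $0.369 per bushel

$0.369 per bushel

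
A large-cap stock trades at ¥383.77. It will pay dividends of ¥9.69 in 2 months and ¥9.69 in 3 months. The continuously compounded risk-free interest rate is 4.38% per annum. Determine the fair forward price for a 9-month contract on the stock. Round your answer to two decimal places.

¥376.74

PV(dividends) I = 9.69·e^(−0.0438·2/12) + 9.69·e^(−0.0438·3/12)
I = 9.6195 + 9.5845 = 19.2040
F = (S − I)·e^(rT) = (383.77 − 19.2040) · e^(0.0438·9/12)
= 364.5660 · e^0.032850 = 364.5660 × 1.033396 = ¥376.74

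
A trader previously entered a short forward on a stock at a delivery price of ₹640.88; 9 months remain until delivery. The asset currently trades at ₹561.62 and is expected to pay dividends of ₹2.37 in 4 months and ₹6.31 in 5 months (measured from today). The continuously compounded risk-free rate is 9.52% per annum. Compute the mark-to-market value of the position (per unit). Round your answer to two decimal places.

₹43.46

PV(remaining dividends) I = 2.37·e^(−0.0952·4/12) + 6.31·e^(−0.0952·5/12) = 8.3606
Current forward F = (S − I)·e^(rT) = (561.62 − 8.3606)·e^(0.0952·9/12) = 553.2594 × 1.074011 = 594.2067
Value (long) = (F − K)·e^(−rT) = (594.2067 − 640.88) × 0.931089 = -43.4570
Short position value = −(long value) = ₹43.46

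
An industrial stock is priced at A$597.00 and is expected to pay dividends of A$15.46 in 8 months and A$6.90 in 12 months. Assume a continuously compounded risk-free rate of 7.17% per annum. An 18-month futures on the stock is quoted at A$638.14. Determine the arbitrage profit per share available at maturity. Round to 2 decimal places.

A$3.08 per share

PV(dividends) I = 15.46·e^(−0.0717·8/12) + 6.90·e^(−0.0717·12/12) = 21.1610
Fair futures F* = (S − I)·e^(rT) = (597.00 − 21.1610)·e^0.107550 = 575.8390 × 1.113547 = 641.2238
Market A$638.14 < fair 641.2238: forward underpriced → reverse cash-and-carry (short the stock, invest proceeds at r, pay the dividends, go long the forward).
Profit at T = |F_mkt − F*| = |638.14 − 641.2238| = A$3.08 per share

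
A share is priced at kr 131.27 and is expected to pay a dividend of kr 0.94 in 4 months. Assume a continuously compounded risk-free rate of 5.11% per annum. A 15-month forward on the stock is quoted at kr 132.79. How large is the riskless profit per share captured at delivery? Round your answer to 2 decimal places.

PV(dividends) I = 0.94·e^(−0.0511·4/12) = 0.9241
Fair forward F* = (S − I)·e^(rT) = (131.27 − 0.9241)·e^0.063875 = 130.3459 × 1.065959 = 138.9434
Market kr 132.79 < fair 138.9434: forward underpriced → reverse cash-and-carry (short the stock, invest proceeds at r, pay the dividends, go long the forward).
Profit at T = |F_mkt − F*| = |132.79 − 138.9434| = kr 6.15 per share

kr 6.15 per share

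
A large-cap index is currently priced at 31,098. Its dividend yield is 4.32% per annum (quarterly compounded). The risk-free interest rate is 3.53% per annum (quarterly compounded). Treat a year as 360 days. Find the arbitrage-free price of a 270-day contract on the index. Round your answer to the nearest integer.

30,916

F = S · (1+r/4)^(4T) / (1+q/4)^(4T)
= 31098 × 1.026709 / 1.032751 = 31098 × 0.994150
F = 30,916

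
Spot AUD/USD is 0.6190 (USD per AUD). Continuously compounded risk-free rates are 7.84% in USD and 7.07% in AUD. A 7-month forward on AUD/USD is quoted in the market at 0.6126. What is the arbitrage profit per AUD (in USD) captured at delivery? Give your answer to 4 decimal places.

Fair forward: F* = S·e^(carry·T), with carry = (r_USD − r_AUD) = 0.0784 − 0.0707 = 0.0077
F* = 0.6190 · e^(0.0077 × 7/12) = 0.6190 · e^0.004492 = 0.6190 × 1.004502 = 0.6218
Market 0.6126 < fair 0.6218: forward underpriced → reverse cash-and-carry (short spot, go long the forward).
At maturity, profit = |F_mkt − F*| = |0.6126 − 0.6218| = 0.0092 per AUD (in USD)

0.0092 per AUD (in USD)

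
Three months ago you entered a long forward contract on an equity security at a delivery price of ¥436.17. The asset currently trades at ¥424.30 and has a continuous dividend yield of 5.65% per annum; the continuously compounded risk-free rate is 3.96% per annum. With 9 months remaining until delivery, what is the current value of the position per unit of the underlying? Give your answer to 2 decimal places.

-¥16.71

Current fair forward for the remaining 9 months: F = S·e^((r − q)·T), (r − q) = 0.0396 − 0.0565 = -0.0169
F = 424.30 · e^(-0.0169 × 9/12) = 424.30 × 0.987405 = 418.9559
Value of long forward = (F − K)·e^(−rT) = (418.9559 − 436.17) · e^(−0.0396·9/12)
= -17.2141 × 0.970737 = -16.71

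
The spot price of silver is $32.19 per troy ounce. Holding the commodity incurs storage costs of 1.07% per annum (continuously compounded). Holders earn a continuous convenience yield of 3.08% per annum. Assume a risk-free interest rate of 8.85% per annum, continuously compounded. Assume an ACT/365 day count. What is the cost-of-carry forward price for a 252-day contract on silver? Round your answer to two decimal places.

$33.75 per troy ounce

Net carry = r + u − y = 0.0885 + 0.0107 − 0.0308 = 0.0684
F = S·e^((r+u−y)T) = 32.19 · e^(0.0684 × 252/365) = 32.19 · e^0.047224
= 32.19 × 1.048357 = $33.75 per troy ounce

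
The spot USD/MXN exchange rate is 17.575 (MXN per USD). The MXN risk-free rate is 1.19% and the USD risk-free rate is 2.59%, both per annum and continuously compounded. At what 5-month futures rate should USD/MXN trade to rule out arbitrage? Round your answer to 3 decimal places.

F = S·e^((r_MXN − r_USD)T) = 17.575 · e^((0.0119 − 0.0259) × 5/12)
= 17.575 · e^-0.005833 = 17.575 × 0.994184
F = 17.473 MXN per USD

17.473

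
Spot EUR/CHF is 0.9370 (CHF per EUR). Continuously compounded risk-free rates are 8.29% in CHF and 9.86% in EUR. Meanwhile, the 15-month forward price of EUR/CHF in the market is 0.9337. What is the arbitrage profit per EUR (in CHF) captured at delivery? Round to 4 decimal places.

Fair forward: F* = S·e^(carry·T), with carry = (r_CHF − r_EUR) = 0.0829 − 0.0986 = -0.0157
F* = 0.9370 · e^(-0.0157 × 15/12) = 0.9370 · e^-0.019625 = 0.9370 × 0.980566 = 0.9188
Market 0.9337 > fair 0.9188: forward overpriced → cash-and-carry (buy spot, short the forward).
At maturity, profit = |F_mkt − F*| = |0.9337 − 0.9188| = 0.0149 per EUR (in CHF)

0.0149 per EUR (in CHF)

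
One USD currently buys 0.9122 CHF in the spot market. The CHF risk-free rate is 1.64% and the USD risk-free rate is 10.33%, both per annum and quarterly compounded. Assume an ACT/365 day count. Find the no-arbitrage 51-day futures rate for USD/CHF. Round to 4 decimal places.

By covered interest parity, F = S · (1+r_CHF/4)^(4T) / (1+r_USD/4)^(4T)
= 0.9122 × 1.002289 / 1.014352 = 0.9122 × 0.988108
F = 0.9014 CHF per USD

0.9014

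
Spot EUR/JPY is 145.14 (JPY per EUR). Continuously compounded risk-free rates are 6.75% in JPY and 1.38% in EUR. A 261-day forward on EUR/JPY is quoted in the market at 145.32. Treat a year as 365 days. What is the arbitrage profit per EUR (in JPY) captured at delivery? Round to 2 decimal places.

Fair forward: F* = S·e^(carry·T), with carry = (r_JPY − r_EUR) = 0.0675 − 0.0138 = 0.0537
F* = 145.14 · e^(0.0537 × 261/365) = 145.14 · e^0.038399 = 145.14 × 1.039146 = 150.8217
Market 145.32 < fair 150.8217: forward underpriced → reverse cash-and-carry (short spot, go long the forward).
At maturity, profit = |F_mkt − F*| = |145.32 − 150.8217| = 5.50 per EUR (in JPY)

5.50 per EUR (in JPY)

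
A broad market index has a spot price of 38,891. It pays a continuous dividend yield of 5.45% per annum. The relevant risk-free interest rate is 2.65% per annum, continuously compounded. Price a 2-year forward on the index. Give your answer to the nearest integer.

36,773

F = S·e^((r − q)T) = 38891 · e^((0.0265 − 0.0545) × 2)
= 38891 · e^-0.056000 = 38891 × 0.945539
F = 36,773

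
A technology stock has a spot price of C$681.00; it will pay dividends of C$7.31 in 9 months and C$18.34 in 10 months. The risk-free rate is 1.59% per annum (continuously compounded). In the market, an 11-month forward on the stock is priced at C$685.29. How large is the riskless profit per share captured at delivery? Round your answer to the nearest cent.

PV(dividends) I = 7.31·e^(−0.0159·9/12) + 18.34·e^(−0.0159·10/12) = 25.3219
Fair forward F* = (S − I)·e^(rT) = (681.00 − 25.3219)·e^0.014575 = 655.6781 × 1.014682 = 665.3048
Market C$685.29 > fair 665.3048: forward overpriced → cash-and-carry (borrow at r, buy the stock and collect the dividends, short the forward).
Profit at T = |F_mkt − F*| = |685.29 − 665.3048| = C$19.99 per share

C$19.99 per share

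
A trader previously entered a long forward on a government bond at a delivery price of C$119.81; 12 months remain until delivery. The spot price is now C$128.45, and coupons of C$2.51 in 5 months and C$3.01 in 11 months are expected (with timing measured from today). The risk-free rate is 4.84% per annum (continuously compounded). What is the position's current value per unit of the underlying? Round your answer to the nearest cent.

C$8.96

PV(remaining coupons) I = 2.51·e^(−0.0484·5/12) + 3.01·e^(−0.0484·11/12) = 5.3393
Current forward F = (S − I)·e^(rT) = (128.45 − 5.3393)·e^(0.0484·12/12) = 123.1107 × 1.049590 = 129.2158
Value (long) = (F − K)·e^(−rT) = (129.2158 − 119.81) × 0.952753 = 8.9614
Value = C$8.96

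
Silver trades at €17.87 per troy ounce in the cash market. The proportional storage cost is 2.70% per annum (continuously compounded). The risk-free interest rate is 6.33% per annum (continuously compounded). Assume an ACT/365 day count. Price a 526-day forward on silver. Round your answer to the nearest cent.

Net carry = r + u − y = 0.0633 + 0.0270 − 0.0000 = 0.0903
F = S·e^((r+u−y)T) = 17.87 · e^(0.0903 × 526/365) = 17.87 · e^0.130131
= 17.87 × 1.138978 = €20.35 per troy ounce

€20.35 per troy ounce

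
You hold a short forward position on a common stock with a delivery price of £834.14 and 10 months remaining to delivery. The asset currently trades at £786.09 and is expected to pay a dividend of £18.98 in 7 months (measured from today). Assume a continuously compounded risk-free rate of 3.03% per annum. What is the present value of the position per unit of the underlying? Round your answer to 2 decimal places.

£45.90

PV(remaining dividends) I = 18.98·e^(−0.0303·7/12) = 18.6475
Current forward F = (S − I)·e^(rT) = (786.09 − 18.6475)·e^(0.0303·10/12) = 767.4425 × 1.025571 = 787.0668
Value (long) = (F − K)·e^(−rT) = (787.0668 − 834.14) × 0.975066 = -45.8995
Short position value = −(long value) = £45.90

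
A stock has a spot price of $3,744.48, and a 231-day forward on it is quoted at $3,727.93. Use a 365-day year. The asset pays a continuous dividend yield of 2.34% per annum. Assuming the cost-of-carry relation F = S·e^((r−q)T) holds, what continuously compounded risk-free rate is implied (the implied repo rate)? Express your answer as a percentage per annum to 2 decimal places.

From F = S·e^((r−q)T): (r − q) = ln(F/S)/T
ln(3727.93/3744.48) = ln(0.995580) = -0.004430
(r − q) = -0.004430 / (231/365) = -0.007000
r = ln(F/S)/T + q = -0.007000 + 0.0234 = 0.016400
r = 1.64%

1.64%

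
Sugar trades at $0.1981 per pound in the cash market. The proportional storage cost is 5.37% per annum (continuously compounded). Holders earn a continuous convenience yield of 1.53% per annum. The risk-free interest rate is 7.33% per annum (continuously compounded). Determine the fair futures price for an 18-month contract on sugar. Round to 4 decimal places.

$0.2342 per pound

Net carry = r + u − y = 0.0733 + 0.0537 − 0.0153 = 0.1117
F = S·e^((r+u−y)T) = 0.1981 · e^(0.1117 × 18/12) = 0.1981 · e^0.167550
= 0.1981 × 1.182404 = $0.2342 per pound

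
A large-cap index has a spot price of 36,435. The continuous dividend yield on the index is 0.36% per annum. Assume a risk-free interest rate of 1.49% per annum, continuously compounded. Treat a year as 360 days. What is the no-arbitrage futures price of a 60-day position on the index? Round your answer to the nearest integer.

F = S·e^((r − q)T) = 36435 · e^((0.0149 − 0.0036) × 60/360)
= 36435 · e^0.001883 = 36435 × 1.001885
F = 36,504

36,504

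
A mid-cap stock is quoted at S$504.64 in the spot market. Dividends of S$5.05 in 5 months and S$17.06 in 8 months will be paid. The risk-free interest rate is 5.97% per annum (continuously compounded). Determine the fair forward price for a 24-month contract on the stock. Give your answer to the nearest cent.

S$544.61

PV(dividends) I = 5.05·e^(−0.0597·5/12) + 17.06·e^(−0.0597·8/12)
I = 4.9259 + 16.3943 = 21.3202
F = (S − I)·e^(rT) = (504.64 − 21.3202) · e^(0.0597·24/12)
= 483.3198 · e^0.119400 = 483.3198 × 1.126821 = S$544.61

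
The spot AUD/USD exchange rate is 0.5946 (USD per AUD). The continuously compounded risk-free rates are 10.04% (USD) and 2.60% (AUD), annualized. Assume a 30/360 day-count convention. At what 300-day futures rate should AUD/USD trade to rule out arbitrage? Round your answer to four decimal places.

0.6326

F = S·e^((r_USD − r_AUD)T) = 0.5946 · e^((0.1004 − 0.0260) × 300/360)
= 0.5946 · e^0.062000 = 0.5946 × 1.063962
F = 0.6326 USD per AUD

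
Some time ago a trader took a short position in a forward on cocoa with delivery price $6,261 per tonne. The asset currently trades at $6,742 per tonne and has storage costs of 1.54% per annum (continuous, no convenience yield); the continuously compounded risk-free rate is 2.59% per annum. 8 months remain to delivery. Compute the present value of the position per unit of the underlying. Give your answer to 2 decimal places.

-$657.75 per tonne

Current fair forward for the remaining 8 months: F = S·e^((r + u)·T), (r + u) = 0.0259 + 0.0154 = 0.0413
F = 6742 · e^(0.0413 × 8/12) = 6742 × 1.02791588 = 6930.2089
Value of long forward = (F − K)·e^(−rT) = (6930.2089 − 6261) · e^(−0.0259·8/12)
= 669.2089 × 0.98288155 = 657.75
Short position value = −(long value) = -$657.75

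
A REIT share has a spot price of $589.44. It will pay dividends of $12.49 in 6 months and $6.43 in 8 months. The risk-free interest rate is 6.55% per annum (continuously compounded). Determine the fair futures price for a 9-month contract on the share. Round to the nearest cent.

PV(dividends) I = 12.49·e^(−0.0655·6/12) + 6.43·e^(−0.0655·8/12)
I = 12.0876 + 6.1553 = 18.2429
F = (S − I)·e^(rT) = (589.44 − 18.2429) · e^(0.0655·9/12)
= 571.1971 · e^0.049125 = 571.1971 × 1.050352 = $599.96

$599.96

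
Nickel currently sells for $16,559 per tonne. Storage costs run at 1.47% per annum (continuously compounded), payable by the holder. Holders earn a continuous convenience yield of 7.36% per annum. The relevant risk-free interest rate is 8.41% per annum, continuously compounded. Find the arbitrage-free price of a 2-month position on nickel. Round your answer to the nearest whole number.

Net carry = r + u − y = 0.0841 + 0.0147 − 0.0736 = 0.0252
F = S·e^((r+u−y)T) = 16559 · e^(0.0252 × 2/12) = 16559 · e^0.004200
= 16559 × 1.004209 = $16,629 per tonne

$16,629 per tonne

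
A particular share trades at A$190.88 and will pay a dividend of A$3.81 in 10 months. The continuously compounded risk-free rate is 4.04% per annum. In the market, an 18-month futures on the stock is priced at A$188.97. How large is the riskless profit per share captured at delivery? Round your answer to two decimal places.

A$9.92 per share

PV(dividends) I = 3.81·e^(−0.0404·10/12) = 3.6839
Fair futures F* = (S − I)·e^(rT) = (190.88 − 3.6839)·e^0.060600 = 187.1961 × 1.062474 = 198.8910
Market A$188.97 < fair 198.8910: forward underpriced → reverse cash-and-carry (short the stock, invest proceeds at r, pay the dividends, go long the forward).
Profit at T = |F_mkt − F*| = |188.97 − 198.8910| = A$9.92 per share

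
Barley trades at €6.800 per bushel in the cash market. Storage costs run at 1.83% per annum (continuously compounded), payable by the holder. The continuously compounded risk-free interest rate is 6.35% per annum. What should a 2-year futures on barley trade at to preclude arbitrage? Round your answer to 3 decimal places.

Net carry = r + u − y = 0.0635 + 0.0183 − 0.0000 = 0.0818
F = S·e^((r+u−y)T) = 6.800 · e^(0.0818 × 2) = 6.800 · e^0.163600
= 6.800 × 1.177743 = €8.009 per bushel

€8.009 per bushel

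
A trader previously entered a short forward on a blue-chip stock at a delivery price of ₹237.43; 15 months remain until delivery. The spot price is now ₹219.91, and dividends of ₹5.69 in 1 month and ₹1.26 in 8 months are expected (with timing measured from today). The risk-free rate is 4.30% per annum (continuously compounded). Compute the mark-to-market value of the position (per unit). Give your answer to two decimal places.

PV(remaining dividends) I = 5.69·e^(−0.0430·1/12) + 1.26·e^(−0.0430·8/12) = 6.8940
Current forward F = (S − I)·e^(rT) = (219.91 − 6.8940)·e^(0.0430·15/12) = 213.0160 × 1.055221 = 224.7790
Value (long) = (F − K)·e^(−rT) = (224.7790 − 237.43) × 0.947669 = -11.9890
Short position value = −(long value) = ₹11.99

₹11.99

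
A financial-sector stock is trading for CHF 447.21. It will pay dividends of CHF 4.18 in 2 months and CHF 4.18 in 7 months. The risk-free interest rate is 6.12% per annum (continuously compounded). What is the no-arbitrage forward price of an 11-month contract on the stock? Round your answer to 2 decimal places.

CHF 464.37

PV(dividends) I = 4.18·e^(−0.0612·2/12) + 4.18·e^(−0.0612·7/12)
I = 4.1376 + 4.0334 = 8.1710
F = (S − I)·e^(rT) = (447.21 − 8.1710) · e^(0.0612·11/12)
= 439.0390 · e^0.056100 = 439.0390 × 1.057703 = CHF 464.37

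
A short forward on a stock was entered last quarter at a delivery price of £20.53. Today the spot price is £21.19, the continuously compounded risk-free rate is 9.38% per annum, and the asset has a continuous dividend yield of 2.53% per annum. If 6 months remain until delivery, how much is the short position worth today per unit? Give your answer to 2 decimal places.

-£1.33

Current fair forward for the remaining 6 months: F = S·e^((r − q)·T), (r − q) = 0.0938 − 0.0253 = 0.0685
F = 21.19 · e^(0.0685 × 6/12) = 21.19 × 1.034843 = 21.9283
Value of long forward = (F − K)·e^(−rT) = (21.9283 − 20.53) · e^(−0.0938·6/12)
= 1.3983 × 0.954183 = 1.33
Short position value = −(long value) = -£1.33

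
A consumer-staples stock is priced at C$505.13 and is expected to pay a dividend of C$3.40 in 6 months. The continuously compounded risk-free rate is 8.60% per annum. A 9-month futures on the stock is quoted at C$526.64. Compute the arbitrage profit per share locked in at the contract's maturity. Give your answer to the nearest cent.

C$8.67 per share

PV(dividends) I = 3.40·e^(−0.0860·6/12) = 3.2569
Fair futures F* = (S − I)·e^(rT) = (505.13 − 3.2569)·e^0.064500 = 501.8731 × 1.066626 = 535.3109
Market C$526.64 < fair 535.3109: forward underpriced → reverse cash-and-carry (short the stock, invest proceeds at r, pay the dividends, go long the forward).
Profit at T = |F_mkt − F*| = |526.64 − 535.3109| = C$8.67 per share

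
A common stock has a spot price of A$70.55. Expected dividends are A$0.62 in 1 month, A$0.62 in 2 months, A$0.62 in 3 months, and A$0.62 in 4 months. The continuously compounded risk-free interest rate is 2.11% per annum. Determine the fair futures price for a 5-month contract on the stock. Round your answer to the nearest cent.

A$68.68

PV(dividends) I = 0.62·e^(−0.0211·1/12) + 0.62·e^(−0.0211·2/12) + 0.62·e^(−0.0211·3/12) + 0.62·e^(−0.0211·4/12)
I = 0.6189 + 0.6178 + 0.6167 + 0.6157 = 2.4691
F = (S − I)·e^(rT) = (70.55 − 2.4691) · e^(0.0211·5/12)
= 68.0809 · e^0.008792 = 68.0809 × 1.008831 = A$68.68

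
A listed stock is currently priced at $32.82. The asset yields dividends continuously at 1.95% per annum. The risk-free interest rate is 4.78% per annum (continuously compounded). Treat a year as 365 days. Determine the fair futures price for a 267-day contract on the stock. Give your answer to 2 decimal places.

F = S·e^((r − q)T) = 32.82 · e^((0.0478 − 0.0195) × 267/365)
= 32.82 · e^0.020702 = 32.82 × 1.020918
F = $33.51

$33.51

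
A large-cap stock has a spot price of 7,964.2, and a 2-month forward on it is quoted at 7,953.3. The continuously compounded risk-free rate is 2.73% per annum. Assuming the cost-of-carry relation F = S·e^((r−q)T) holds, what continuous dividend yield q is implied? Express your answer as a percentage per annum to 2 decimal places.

3.55%

From F = S·e^((r−q)T): (r − q) = ln(F/S)/T
ln(7953.3/7964.2) = ln(0.998631) = -0.001370
(r − q) = -0.001370 / (2/12) = -0.008220
q = r − ln(F/S)/T = 0.0273 + 0.008220 = 0.035520
q = 3.55%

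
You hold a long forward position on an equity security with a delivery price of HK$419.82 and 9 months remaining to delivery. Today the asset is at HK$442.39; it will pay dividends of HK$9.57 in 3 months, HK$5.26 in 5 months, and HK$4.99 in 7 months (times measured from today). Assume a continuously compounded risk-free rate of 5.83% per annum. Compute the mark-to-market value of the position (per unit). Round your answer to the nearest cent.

HK$21.14

PV(remaining dividends) I = 9.57·e^(−0.0583·3/12) + 5.26·e^(−0.0583·5/12) + 4.99·e^(−0.0583·7/12) = 19.3884
Current forward F = (S − I)·e^(rT) = (442.39 − 19.3884)·e^(0.0583·9/12) = 423.0016 × 1.044695 = 441.9077
Value (long) = (F − K)·e^(−rT) = (441.9077 − 419.82) × 0.957217 = 21.1427
Value = HK$21.14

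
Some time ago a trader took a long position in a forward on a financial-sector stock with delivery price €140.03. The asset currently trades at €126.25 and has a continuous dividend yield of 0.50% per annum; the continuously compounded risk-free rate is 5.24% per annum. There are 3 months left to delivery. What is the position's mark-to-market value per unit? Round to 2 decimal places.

-€12.12

Current fair forward for the remaining 3 months: F = S·e^((r − q)·T), (r − q) = 0.0524 − 0.0050 = 0.0474
F = 126.25 · e^(0.0474 × 3/12) = 126.25 × 1.011920 = 127.7549
Value of long forward = (F − K)·e^(−rT) = (127.7549 − 140.03) · e^(−0.0524·3/12)
= -12.2751 × 0.986985 = -12.12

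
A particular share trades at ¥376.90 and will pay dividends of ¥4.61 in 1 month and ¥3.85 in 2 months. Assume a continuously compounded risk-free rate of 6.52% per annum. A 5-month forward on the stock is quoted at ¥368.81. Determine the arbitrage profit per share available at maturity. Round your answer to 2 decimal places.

¥9.84 per share

PV(dividends) I = 4.61·e^(−0.0652·1/12) + 3.85·e^(−0.0652·2/12) = 8.3934
Fair forward F* = (S − I)·e^(rT) = (376.90 − 8.3934)·e^0.027167 = 368.5066 × 1.027539 = 378.6549
Market ¥368.81 < fair 378.6549: forward underpriced → reverse cash-and-carry (short the stock, invest proceeds at r, pay the dividends, go long the forward).
Profit at T = |F_mkt − F*| = |368.81 − 378.6549| = ¥9.84 per share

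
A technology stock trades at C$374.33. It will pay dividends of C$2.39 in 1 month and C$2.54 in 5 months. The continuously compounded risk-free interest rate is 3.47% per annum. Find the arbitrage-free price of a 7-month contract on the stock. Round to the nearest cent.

C$377.00

PV(dividends) I = 2.39·e^(−0.0347·1/12) + 2.54·e^(−0.0347·5/12)
I = 2.3831 + 2.5035 = 4.8866
F = (S − I)·e^(rT) = (374.33 − 4.8866) · e^(0.0347·7/12)
= 369.4434 · e^0.020242 = 369.4434 × 1.020448 = C$377.00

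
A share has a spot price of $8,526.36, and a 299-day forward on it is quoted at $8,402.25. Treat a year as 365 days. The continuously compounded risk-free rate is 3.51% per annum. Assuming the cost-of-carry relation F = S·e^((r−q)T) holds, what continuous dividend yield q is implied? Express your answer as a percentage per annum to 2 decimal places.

5.30%

From F = S·e^((r−q)T): (r − q) = ln(F/S)/T
ln(8402.25/8526.36) = ln(0.985444) = -0.014663
(r − q) = -0.014663 / (299/365) = -0.017900
q = r − ln(F/S)/T = 0.0351 + 0.017900 = 0.053000
q = 5.30%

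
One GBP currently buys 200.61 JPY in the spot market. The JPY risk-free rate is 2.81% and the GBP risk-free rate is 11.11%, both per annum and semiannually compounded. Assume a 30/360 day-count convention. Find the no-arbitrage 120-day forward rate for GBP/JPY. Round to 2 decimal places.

195.32

By covered interest parity, F = S · (1+r_JPY/2)^(2T) / (1+r_GBP/2)^(2T)
= 200.61 × 1.009345 / 1.036699 = 200.61 × 0.973614
F = 195.32 JPY per GBP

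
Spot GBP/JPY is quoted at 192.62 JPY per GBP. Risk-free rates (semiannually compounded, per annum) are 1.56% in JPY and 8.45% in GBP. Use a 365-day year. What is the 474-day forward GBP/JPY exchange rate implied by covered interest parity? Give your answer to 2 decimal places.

176.52

By covered interest parity, F = S · (1+r_JPY/2)^(2T) / (1+r_GBP/2)^(2T)
= 192.62 × 1.020385 / 1.113468 = 192.62 × 0.916403
F = 176.52 JPY per GBP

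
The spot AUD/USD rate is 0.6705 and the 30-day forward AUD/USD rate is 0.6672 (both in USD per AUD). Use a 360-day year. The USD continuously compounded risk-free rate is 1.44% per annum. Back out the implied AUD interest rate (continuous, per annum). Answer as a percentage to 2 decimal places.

F = S·e^((r_USD − r_AUD)T) ⇒ r_AUD = r_USD − ln(F/S)/T
ln(0.6672/0.6705) = -0.004934; /(30/360) = -0.059208
r_AUD = 0.0144 + 0.059208 = 0.073608
r_AUD = 7.36%

7.36%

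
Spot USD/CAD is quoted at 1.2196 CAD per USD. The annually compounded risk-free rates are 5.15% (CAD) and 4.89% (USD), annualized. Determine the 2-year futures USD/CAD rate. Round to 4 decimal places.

By covered interest parity, F = S · (1+r_CAD)^T / (1+r_USD)^T
= 1.2196 × 1.105652 / 1.100191 = 1.2196 × 1.004964
F = 1.2257 CAD per USD

1.2257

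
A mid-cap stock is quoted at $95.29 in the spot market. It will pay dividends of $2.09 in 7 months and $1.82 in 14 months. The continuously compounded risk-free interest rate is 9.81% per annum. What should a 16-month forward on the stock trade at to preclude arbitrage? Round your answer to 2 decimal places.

PV(dividends) I = 2.09·e^(−0.0981·7/12) + 1.82·e^(−0.0981·14/12)
I = 1.9738 + 1.6232 = 3.5970
F = (S − I)·e^(rT) = (95.29 − 3.5970) · e^(0.0981·16/12)
= 91.6930 · e^0.130800 = 91.6930 × 1.139740 = $104.51

$104.51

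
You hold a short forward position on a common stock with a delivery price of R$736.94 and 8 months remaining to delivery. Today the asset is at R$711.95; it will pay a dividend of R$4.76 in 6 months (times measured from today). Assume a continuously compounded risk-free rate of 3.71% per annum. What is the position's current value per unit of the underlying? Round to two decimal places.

PV(remaining dividends) I = 4.76·e^(−0.0371·6/12) = 4.6725
Current forward F = (S − I)·e^(rT) = (711.95 − 4.6725)·e^(0.0371·8/12) = 707.2775 × 1.025042 = 724.9891
Value (long) = (F − K)·e^(−rT) = (724.9891 − 736.94) × 0.975570 = -11.6589
Short position value = −(long value) = R$11.66

R$11.66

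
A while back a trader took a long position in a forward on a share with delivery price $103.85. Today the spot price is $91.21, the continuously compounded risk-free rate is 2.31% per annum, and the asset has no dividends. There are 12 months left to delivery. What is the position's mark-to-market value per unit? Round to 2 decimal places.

Current fair forward for the remaining 12 months: F = S·e^(r·T), r = 0.0231
F = 91.21 · e^(0.0231 × 12/12) = 91.21 × 1.023369 = 93.3415
Value of long forward = (F − K)·e^(−rT) = (93.3415 − 103.85) · e^(−0.0231·12/12)
= -10.5085 × 0.977165 = -10.27

-$10.27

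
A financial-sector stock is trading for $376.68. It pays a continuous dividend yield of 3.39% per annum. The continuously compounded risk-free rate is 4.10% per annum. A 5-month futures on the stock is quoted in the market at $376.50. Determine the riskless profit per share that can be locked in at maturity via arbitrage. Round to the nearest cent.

$1.30 per share

Fair futures: F* = S·e^(carry·T), with carry = (r − q) = 0.0410 − 0.0339 = 0.0071
F* = 376.68 · e^(0.0071 × 5/12) = 376.68 · e^0.002958 = 376.68 × 1.002962 = $377.7957
Market $376.50 < fair $377.7957: forward underpriced → reverse cash-and-carry (short spot, go long the forward).
At maturity, profit = |F_mkt − F*| = |376.50 − 377.7957| = $1.30 per share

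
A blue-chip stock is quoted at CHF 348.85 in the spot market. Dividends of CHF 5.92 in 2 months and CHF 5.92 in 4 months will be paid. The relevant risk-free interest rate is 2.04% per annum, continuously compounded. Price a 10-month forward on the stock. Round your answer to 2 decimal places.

CHF 342.85

PV(dividends) I = 5.92·e^(−0.0204·2/12) + 5.92·e^(−0.0204·4/12)
I = 5.8999 + 5.8799 = 11.7798
F = (S − I)·e^(rT) = (348.85 − 11.7798) · e^(0.0204·10/12)
= 337.0702 · e^0.017000 = 337.0702 × 1.017145 = CHF 342.85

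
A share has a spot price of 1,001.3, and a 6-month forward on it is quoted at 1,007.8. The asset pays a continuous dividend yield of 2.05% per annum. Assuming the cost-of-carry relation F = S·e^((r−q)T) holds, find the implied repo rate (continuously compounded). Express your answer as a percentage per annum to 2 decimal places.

From F = S·e^((r−q)T): (r − q) = ln(F/S)/T
ln(1007.8/1001.3) = ln(1.006492) = 0.006471
(r − q) = 0.006471 / (6/12) = 0.012942
r = ln(F/S)/T + q = 0.012942 + 0.0205 = 0.033442
r = 3.34%

3.34%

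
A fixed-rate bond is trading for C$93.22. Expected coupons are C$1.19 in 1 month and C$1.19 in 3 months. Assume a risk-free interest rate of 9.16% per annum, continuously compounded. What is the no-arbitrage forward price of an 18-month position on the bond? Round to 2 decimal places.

C$104.26

PV(coupons) I = 1.19·e^(−0.0916·1/12) + 1.19·e^(−0.0916·3/12)
I = 1.1810 + 1.1631 = 2.3441
F = (S − I)·e^(rT) = (93.22 − 2.3441) · e^(0.0916·18/12)
= 90.8759 · e^0.137400 = 90.8759 × 1.147287 = C$104.26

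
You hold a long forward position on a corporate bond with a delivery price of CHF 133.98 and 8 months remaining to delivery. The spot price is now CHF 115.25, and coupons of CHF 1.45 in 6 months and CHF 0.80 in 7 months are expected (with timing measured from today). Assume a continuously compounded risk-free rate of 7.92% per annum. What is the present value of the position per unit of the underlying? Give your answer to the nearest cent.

PV(remaining coupons) I = 1.45·e^(−0.0792·6/12) + 0.80·e^(−0.0792·7/12) = 2.1576
Current forward F = (S − I)·e^(rT) = (115.25 − 2.1576)·e^(0.0792·8/12) = 113.0924 × 1.054219 = 119.2242
Value (long) = (F − K)·e^(−rT) = (119.2242 − 133.98) × 0.948570 = -13.9969
Value = -CHF 14.00

-CHF 14.00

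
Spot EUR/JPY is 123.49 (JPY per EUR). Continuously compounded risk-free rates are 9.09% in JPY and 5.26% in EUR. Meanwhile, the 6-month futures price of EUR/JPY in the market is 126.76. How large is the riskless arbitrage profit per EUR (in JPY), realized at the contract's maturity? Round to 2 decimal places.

0.88 per EUR (in JPY)

Fair futures: F* = S·e^(carry·T), with carry = (r_JPY − r_EUR) = 0.0909 − 0.0526 = 0.0383
F* = 123.49 · e^(0.0383 × 6/12) = 123.49 · e^0.019150 = 123.49 × 1.019335 = 125.8777
Market 126.76 > fair 125.8777: forward overpriced → cash-and-carry (buy spot, short the forward).
At maturity, profit = |F_mkt − F*| = |126.76 − 125.8777| = 0.88 per EUR (in JPY)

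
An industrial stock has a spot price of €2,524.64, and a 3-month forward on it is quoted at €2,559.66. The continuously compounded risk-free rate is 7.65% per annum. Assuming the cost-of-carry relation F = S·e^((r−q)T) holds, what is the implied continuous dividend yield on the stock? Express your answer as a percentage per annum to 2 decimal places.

2.14%

From F = S·e^((r−q)T): (r − q) = ln(F/S)/T
ln(2559.66/2524.64) = ln(1.013871) = 0.013776
(r − q) = 0.013776 / (3/12) = 0.055104
q = r − ln(F/S)/T = 0.0765 − 0.055104 = 0.021396
q = 2.14%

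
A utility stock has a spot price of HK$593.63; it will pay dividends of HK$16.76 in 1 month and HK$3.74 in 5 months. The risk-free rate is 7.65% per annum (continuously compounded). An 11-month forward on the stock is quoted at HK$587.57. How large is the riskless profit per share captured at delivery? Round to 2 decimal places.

HK$27.43 per share

PV(dividends) I = 16.76·e^(−0.0765·1/12) + 3.74·e^(−0.0765·5/12) = 20.2762
Fair forward F* = (S − I)·e^(rT) = (593.63 − 20.2762)·e^0.070125 = 573.3538 × 1.072642 = 615.0034
Market HK$587.57 < fair 615.0034: forward underpriced → reverse cash-and-carry (short the stock, invest proceeds at r, pay the dividends, go long the forward).
Profit at T = |F_mkt − F*| = |587.57 − 615.0034| = HK$27.43 per share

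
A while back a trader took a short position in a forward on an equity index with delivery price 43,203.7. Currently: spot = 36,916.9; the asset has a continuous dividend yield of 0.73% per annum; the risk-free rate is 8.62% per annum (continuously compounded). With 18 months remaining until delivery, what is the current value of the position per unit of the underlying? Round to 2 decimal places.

Current fair forward for the remaining 18 months: F = S·e^((r − q)·T), (r − q) = 0.0862 − 0.0073 = 0.0789
F = 36916.9 · e^(0.0789 × 18/12) = 36916.9 × 1.12563802 = 41555.0662
Value of long forward = (F − K)·e^(−rT) = (41555.0662 − 43203.7) · e^(−0.0862·18/12)
= -1648.6338 × 0.87871031 = -1448.67
Short position value = −(long value) = 1448.67

1448.67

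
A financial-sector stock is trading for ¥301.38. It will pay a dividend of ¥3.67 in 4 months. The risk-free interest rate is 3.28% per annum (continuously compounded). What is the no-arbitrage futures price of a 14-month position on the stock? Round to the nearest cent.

PV(dividends) I = 3.67·e^(−0.0328·4/12)
I = 3.6301
F = (S − I)·e^(rT) = (301.38 − 3.6301) · e^(0.0328·14/12)
= 297.7499 · e^0.038267 = 297.7499 × 1.039009 = ¥309.36

¥309.36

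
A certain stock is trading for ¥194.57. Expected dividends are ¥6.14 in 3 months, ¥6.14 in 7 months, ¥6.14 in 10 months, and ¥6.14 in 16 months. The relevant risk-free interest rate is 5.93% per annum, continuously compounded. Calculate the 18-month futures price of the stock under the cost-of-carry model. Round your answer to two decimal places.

PV(dividends) I = 6.14·e^(−0.0593·3/12) + 6.14·e^(−0.0593·7/12) + 6.14·e^(−0.0593·10/12) + 6.14·e^(−0.0593·16/12)
I = 6.0496 + 5.9312 + 5.8440 + 5.6732 = 23.4980
F = (S − I)·e^(rT) = (194.57 − 23.4980) · e^(0.0593·18/12)
= 171.0720 · e^0.088950 = 171.0720 × 1.093026 = ¥186.99

¥186.99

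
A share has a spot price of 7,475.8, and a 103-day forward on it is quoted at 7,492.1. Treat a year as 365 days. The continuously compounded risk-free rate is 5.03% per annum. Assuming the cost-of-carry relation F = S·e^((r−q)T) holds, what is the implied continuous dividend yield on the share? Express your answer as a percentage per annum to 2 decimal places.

From F = S·e^((r−q)T): (r − q) = ln(F/S)/T
ln(7492.1/7475.8) = ln(1.002180) = 0.002178
(r − q) = 0.002178 / (103/365) = 0.007718
q = r − ln(F/S)/T = 0.0503 − 0.007718 = 0.042582
q = 4.26%

4.26%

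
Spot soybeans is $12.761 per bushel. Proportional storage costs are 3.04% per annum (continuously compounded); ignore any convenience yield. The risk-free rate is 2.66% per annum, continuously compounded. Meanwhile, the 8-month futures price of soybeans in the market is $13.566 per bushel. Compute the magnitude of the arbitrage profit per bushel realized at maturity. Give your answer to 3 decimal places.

$0.311 per bushel

Fair futures: F* = S·e^(carry·T), with carry = (r + u) = 0.0266 + 0.0304 = 0.0570
F* = 12.761 · e^(0.0570 × 8/12) = 12.761 · e^0.038000 = 12.761 × 1.038731 = $13.2552
Market $13.566 > fair $13.2552: forward overpriced → cash-and-carry (buy spot, short the forward).
At maturity, profit = |F_mkt − F*| = |13.566 − 13.2552| = $0.311 per bushel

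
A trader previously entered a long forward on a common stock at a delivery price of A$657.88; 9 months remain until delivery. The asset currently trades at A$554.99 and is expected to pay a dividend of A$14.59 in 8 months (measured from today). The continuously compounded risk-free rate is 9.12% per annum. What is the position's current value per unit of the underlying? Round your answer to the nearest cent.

PV(remaining dividends) I = 14.59·e^(−0.0912·8/12) = 13.7294
Current forward F = (S − I)·e^(rT) = (554.99 − 13.7294)·e^(0.0912·9/12) = 541.2606 × 1.070794 = 579.5786
Value (long) = (F − K)·e^(−rT) = (579.5786 − 657.88) × 0.933887 = -73.1247
Value = -A$73.12

-A$73.12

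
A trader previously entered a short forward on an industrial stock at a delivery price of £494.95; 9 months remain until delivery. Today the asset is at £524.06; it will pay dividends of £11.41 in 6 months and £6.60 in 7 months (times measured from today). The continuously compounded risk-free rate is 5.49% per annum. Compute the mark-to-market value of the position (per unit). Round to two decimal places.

-£31.58

PV(remaining dividends) I = 11.41·e^(−0.0549·6/12) + 6.60·e^(−0.0549·7/12) = 17.4930
Current forward F = (S − I)·e^(rT) = (524.06 − 17.4930)·e^(0.0549·9/12) = 506.5670 × 1.042034 = 527.8600
Value (long) = (F − K)·e^(−rT) = (527.8600 − 494.95) × 0.959661 = 31.5824
Short position value = −(long value) = -£31.58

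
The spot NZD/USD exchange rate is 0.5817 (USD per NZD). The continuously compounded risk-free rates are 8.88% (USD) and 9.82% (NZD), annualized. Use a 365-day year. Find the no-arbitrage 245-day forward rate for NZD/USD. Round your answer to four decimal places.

0.5780

F = S·e^((r_USD − r_NZD)T) = 0.5817 · e^((0.0888 − 0.0982) × 245/365)
= 0.5817 · e^-0.006310 = 0.5817 × 0.993710
F = 0.5780 USD per NZD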